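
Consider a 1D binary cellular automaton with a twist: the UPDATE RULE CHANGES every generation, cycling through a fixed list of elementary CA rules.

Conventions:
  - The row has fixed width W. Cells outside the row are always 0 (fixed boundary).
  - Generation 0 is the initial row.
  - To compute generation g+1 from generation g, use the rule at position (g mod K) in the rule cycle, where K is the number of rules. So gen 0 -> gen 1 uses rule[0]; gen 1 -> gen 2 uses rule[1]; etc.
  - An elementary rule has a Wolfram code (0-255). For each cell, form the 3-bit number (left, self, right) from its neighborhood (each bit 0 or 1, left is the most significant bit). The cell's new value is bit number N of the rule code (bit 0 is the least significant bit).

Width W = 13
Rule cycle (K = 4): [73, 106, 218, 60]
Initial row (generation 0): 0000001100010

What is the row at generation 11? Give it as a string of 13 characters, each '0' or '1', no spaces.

Gen 0: 0000001100010
Gen 1 (rule 73): 1111101101000
Gen 2 (rule 106): 1000111110000
Gen 3 (rule 218): 0101111111000
Gen 4 (rule 60): 0111000000100
Gen 5 (rule 73): 0101011110001
Gen 6 (rule 106): 1010110010010
Gen 7 (rule 218): 0000111101101
Gen 8 (rule 60): 0000100011011
Gen 9 (rule 73): 1110001011011
Gen 10 (rule 106): 1010010111111
Gen 11 (rule 218): 0001100111111

Answer: 0001100111111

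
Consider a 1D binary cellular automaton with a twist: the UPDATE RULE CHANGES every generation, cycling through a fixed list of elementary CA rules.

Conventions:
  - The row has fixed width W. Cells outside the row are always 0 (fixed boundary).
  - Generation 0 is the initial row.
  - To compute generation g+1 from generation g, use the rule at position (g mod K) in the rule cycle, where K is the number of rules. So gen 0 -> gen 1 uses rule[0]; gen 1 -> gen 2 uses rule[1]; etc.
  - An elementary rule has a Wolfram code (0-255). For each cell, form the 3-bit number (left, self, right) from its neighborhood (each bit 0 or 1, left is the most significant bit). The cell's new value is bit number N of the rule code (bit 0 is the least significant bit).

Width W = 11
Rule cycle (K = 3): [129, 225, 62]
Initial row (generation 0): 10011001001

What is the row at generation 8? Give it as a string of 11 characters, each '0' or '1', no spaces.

Gen 0: 10011001001
Gen 1 (rule 129): 00000000000
Gen 2 (rule 225): 11111111111
Gen 3 (rule 62): 10000000000
Gen 4 (rule 129): 00111111111
Gen 5 (rule 225): 10011111111
Gen 6 (rule 62): 11110000000
Gen 7 (rule 129): 01100111111
Gen 8 (rule 225): 00100011111

Answer: 00100011111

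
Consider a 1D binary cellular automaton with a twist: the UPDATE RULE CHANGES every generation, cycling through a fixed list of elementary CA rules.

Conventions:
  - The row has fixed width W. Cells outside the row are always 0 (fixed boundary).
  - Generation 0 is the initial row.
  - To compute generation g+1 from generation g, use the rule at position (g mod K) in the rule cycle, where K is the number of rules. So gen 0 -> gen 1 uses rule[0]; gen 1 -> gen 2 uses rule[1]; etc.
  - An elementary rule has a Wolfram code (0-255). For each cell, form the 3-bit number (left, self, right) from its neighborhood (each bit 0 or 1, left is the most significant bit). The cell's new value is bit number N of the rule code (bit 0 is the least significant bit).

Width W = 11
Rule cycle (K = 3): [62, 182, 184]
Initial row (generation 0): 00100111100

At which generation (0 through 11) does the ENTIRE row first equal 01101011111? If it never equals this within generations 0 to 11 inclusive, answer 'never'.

Answer: never

Derivation:
Gen 0: 00100111100
Gen 1 (rule 62): 01111100010
Gen 2 (rule 182): 10111010111
Gen 3 (rule 184): 01110101110
Gen 4 (rule 62): 11001111001
Gen 5 (rule 182): 00110110111
Gen 6 (rule 184): 00101101110
Gen 7 (rule 62): 01111011001
Gen 8 (rule 182): 10110100111
Gen 9 (rule 184): 01101010110
Gen 10 (rule 62): 11011111101
Gen 11 (rule 182): 00101111011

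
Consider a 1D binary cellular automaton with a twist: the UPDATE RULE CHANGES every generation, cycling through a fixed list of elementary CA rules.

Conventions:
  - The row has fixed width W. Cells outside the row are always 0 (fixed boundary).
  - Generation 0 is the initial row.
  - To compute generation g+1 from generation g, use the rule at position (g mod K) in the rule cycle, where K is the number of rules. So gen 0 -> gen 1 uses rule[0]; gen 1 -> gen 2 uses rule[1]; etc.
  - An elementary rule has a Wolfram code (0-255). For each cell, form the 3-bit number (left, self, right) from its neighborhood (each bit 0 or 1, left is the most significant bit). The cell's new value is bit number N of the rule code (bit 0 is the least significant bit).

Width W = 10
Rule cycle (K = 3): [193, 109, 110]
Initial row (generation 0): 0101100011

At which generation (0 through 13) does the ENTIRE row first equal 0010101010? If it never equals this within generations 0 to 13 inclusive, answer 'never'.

Answer: never

Derivation:
Gen 0: 0101100011
Gen 1 (rule 193): 0000101001
Gen 2 (rule 109): 1110111001
Gen 3 (rule 110): 1011101011
Gen 4 (rule 193): 0001100001
Gen 5 (rule 109): 1101101101
Gen 6 (rule 110): 1111111111
Gen 7 (rule 193): 0111111111
Gen 8 (rule 109): 0100000001
Gen 9 (rule 110): 1100000011
Gen 10 (rule 193): 0101111001
Gen 11 (rule 109): 0111001001
Gen 12 (rule 110): 1101011011
Gen 13 (rule 193): 0100001001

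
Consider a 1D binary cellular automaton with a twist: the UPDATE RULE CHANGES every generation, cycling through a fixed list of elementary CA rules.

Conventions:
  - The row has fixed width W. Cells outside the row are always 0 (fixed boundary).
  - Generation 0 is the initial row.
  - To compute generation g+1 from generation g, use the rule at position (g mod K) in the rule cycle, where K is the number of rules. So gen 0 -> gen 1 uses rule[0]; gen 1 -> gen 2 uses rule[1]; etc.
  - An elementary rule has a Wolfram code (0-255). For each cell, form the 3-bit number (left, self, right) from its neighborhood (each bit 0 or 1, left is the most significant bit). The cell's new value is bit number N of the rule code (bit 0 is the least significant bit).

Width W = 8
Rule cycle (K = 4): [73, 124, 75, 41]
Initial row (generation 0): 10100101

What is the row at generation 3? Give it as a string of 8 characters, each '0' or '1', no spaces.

Gen 0: 10100101
Gen 1 (rule 73): 00000000
Gen 2 (rule 124): 00000000
Gen 3 (rule 75): 11111111

Answer: 11111111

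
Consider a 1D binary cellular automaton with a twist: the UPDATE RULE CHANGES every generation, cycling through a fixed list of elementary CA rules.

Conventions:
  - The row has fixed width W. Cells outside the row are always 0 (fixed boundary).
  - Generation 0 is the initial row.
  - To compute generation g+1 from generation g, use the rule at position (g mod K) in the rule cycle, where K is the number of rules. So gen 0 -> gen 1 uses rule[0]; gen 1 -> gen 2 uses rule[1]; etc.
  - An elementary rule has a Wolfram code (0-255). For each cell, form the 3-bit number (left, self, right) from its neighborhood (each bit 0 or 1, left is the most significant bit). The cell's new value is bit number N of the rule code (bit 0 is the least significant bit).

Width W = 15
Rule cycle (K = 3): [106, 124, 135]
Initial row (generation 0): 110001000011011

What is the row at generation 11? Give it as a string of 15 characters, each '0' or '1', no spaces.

Answer: 100011110010110

Derivation:
Gen 0: 110001000011011
Gen 1 (rule 106): 110010000111111
Gen 2 (rule 124): 111011000100001
Gen 3 (rule 135): 010000011101111
Gen 4 (rule 106): 100000110111001
Gen 5 (rule 124): 110000111101101
Gen 6 (rule 135): 000111011000001
Gen 7 (rule 106): 001101111000010
Gen 8 (rule 124): 001111001100011
Gen 9 (rule 135): 110110010001100
Gen 10 (rule 106): 111110100011100
Gen 11 (rule 124): 100011110010110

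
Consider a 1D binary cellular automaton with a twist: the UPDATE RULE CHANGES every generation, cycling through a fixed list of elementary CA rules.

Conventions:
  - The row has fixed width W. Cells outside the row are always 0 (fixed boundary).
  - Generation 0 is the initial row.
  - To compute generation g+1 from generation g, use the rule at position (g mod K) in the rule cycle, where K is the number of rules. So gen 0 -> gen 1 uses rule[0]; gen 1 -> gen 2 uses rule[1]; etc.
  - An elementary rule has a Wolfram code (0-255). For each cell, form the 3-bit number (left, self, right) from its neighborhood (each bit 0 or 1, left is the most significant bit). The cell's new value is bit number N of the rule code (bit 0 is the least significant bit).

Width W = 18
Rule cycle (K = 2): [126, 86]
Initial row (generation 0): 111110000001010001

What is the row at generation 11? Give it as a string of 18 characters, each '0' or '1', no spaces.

Gen 0: 111110000001010001
Gen 1 (rule 126): 100011000011111011
Gen 2 (rule 86): 110101100100001001
Gen 3 (rule 126): 111111111110011111
Gen 4 (rule 86): 000000000011100001
Gen 5 (rule 126): 000000000110110011
Gen 6 (rule 86): 000000001010011101
Gen 7 (rule 126): 000000011111110111
Gen 8 (rule 86): 000000100000010001
Gen 9 (rule 126): 000001110000111011
Gen 10 (rule 86): 000010011001001001
Gen 11 (rule 126): 000111111111111111

Answer: 000111111111111111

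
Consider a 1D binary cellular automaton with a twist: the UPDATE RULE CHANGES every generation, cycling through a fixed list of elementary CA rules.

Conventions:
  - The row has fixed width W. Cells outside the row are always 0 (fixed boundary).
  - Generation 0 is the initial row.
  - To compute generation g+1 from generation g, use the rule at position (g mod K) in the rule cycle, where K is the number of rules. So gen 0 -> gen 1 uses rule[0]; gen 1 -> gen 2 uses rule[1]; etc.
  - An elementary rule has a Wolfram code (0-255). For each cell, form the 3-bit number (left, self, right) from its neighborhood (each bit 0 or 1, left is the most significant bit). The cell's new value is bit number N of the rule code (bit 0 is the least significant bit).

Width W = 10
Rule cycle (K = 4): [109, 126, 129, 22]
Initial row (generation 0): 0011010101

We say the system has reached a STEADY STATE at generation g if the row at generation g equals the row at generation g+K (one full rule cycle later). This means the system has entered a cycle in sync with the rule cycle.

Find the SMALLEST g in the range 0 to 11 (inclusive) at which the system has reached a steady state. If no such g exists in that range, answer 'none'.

Gen 0: 0011010101
Gen 1 (rule 109): 1011111111
Gen 2 (rule 126): 1110000001
Gen 3 (rule 129): 0100111100
Gen 4 (rule 22): 1111000010
Gen 5 (rule 109): 1001011010
Gen 6 (rule 126): 1111111111
Gen 7 (rule 129): 0111111110
Gen 8 (rule 22): 1000000001
Gen 9 (rule 109): 1011111101
Gen 10 (rule 126): 1110000111
Gen 11 (rule 129): 0100110010
Gen 12 (rule 22): 1111001111
Gen 13 (rule 109): 1001001001
Gen 14 (rule 126): 1111111111
Gen 15 (rule 129): 0111111110

Answer: none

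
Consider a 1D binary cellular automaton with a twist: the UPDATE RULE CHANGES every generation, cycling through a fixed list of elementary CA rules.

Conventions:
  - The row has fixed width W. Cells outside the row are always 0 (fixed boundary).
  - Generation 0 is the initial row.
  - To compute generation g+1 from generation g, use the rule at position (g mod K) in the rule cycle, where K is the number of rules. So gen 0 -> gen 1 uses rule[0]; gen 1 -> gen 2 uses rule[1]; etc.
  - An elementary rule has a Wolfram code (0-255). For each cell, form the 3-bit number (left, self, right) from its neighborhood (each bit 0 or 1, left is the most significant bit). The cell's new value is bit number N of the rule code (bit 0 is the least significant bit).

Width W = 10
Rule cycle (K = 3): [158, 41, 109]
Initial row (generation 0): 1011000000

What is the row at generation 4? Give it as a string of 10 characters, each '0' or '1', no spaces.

Gen 0: 1011000000
Gen 1 (rule 158): 1010100000
Gen 2 (rule 41): 0101001111
Gen 3 (rule 109): 0111001001
Gen 4 (rule 158): 1110111111

Answer: 1110111111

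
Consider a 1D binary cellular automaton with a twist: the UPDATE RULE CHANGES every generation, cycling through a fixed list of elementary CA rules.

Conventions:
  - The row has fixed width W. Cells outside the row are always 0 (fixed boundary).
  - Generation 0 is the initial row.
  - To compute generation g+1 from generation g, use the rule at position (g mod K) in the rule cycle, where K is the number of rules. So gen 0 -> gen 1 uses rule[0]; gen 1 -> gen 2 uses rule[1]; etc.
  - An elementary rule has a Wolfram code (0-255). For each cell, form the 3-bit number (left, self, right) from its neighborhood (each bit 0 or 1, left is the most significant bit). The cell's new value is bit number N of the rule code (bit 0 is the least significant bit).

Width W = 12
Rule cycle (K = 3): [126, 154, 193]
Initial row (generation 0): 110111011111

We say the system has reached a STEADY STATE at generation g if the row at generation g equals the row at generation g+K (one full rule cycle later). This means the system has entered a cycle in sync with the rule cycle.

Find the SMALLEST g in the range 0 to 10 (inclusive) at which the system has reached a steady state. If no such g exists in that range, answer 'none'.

Gen 0: 110111011111
Gen 1 (rule 126): 111101110001
Gen 2 (rule 154): 111001101010
Gen 3 (rule 193): 011000100000
Gen 4 (rule 126): 111101110000
Gen 5 (rule 154): 111001101000
Gen 6 (rule 193): 011000100011
Gen 7 (rule 126): 111101110111
Gen 8 (rule 154): 111001100110
Gen 9 (rule 193): 011000100010
Gen 10 (rule 126): 111101110111
Gen 11 (rule 154): 111001100110
Gen 12 (rule 193): 011000100010
Gen 13 (rule 126): 111101110111

Answer: 7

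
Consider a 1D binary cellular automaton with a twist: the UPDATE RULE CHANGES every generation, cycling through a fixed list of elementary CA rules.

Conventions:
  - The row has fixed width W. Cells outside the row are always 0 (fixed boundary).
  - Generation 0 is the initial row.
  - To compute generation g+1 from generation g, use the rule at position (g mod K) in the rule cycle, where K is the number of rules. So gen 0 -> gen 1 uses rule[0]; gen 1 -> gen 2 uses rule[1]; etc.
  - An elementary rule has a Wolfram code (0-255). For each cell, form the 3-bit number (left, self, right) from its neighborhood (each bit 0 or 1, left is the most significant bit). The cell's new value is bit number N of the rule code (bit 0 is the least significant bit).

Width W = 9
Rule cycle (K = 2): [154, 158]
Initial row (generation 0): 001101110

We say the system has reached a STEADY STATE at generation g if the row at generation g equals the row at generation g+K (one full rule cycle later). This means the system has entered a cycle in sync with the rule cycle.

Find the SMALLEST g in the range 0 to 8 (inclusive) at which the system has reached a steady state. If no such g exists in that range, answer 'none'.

Answer: none

Derivation:
Gen 0: 001101110
Gen 1 (rule 154): 011001101
Gen 2 (rule 158): 110111001
Gen 3 (rule 154): 100110110
Gen 4 (rule 158): 111100101
Gen 5 (rule 154): 111011000
Gen 6 (rule 158): 110010100
Gen 7 (rule 154): 101100010
Gen 8 (rule 158): 101010111
Gen 9 (rule 154): 000000110
Gen 10 (rule 158): 000001101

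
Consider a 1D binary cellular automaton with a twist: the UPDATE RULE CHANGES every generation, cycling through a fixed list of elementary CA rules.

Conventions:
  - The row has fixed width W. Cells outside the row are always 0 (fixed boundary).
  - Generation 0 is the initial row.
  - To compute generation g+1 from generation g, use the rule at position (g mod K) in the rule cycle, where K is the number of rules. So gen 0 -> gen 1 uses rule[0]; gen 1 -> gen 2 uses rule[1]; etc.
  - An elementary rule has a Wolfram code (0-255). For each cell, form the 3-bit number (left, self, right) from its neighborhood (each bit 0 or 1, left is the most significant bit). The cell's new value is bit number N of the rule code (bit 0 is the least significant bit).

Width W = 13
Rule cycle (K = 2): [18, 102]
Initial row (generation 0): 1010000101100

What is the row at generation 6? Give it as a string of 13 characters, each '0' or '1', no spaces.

Answer: 0110110000000

Derivation:
Gen 0: 1010000101100
Gen 1 (rule 18): 0001001000010
Gen 2 (rule 102): 0011011000110
Gen 3 (rule 18): 0100000101001
Gen 4 (rule 102): 1100001111011
Gen 5 (rule 18): 0010010000000
Gen 6 (rule 102): 0110110000000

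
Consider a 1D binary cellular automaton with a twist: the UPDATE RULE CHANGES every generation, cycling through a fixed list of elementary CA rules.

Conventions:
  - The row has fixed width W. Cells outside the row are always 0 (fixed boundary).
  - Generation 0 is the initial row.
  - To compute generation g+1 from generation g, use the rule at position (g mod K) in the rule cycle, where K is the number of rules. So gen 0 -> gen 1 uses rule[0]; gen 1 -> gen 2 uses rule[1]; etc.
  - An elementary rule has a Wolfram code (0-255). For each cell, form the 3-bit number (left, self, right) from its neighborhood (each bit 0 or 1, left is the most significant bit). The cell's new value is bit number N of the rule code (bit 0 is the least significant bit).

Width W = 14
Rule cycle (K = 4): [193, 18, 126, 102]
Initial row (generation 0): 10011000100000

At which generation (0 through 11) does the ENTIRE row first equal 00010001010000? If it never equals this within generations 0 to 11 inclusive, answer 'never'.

Answer: 2

Derivation:
Gen 0: 10011000100000
Gen 1 (rule 193): 00001010001111
Gen 2 (rule 18): 00010001010000
Gen 3 (rule 126): 00111011111000
Gen 4 (rule 102): 01001100001000
Gen 5 (rule 193): 00000101100011
Gen 6 (rule 18): 00001000010100
Gen 7 (rule 126): 00011100111110
Gen 8 (rule 102): 00100101000010
Gen 9 (rule 193): 10000000011000
Gen 10 (rule 18): 01000000100100
Gen 11 (rule 126): 11100001111110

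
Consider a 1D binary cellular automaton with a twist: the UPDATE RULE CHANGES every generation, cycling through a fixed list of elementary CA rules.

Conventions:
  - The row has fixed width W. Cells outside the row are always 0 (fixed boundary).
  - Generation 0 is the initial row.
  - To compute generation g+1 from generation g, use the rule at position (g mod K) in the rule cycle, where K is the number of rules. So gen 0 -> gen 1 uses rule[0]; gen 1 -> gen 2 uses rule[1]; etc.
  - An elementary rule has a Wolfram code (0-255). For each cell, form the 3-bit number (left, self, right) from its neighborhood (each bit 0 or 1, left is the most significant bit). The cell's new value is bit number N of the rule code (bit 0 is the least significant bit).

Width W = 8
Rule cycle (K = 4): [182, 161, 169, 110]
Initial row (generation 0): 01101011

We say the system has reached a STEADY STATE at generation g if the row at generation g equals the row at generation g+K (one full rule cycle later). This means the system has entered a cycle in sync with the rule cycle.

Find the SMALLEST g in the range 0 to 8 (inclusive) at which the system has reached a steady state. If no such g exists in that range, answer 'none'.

Answer: none

Derivation:
Gen 0: 01101011
Gen 1 (rule 182): 10011100
Gen 2 (rule 161): 00001001
Gen 3 (rule 169): 11100000
Gen 4 (rule 110): 10100000
Gen 5 (rule 182): 11110000
Gen 6 (rule 161): 01100111
Gen 7 (rule 169): 01000110
Gen 8 (rule 110): 11001110
Gen 9 (rule 182): 00110101
Gen 10 (rule 161): 10001010
Gen 11 (rule 169): 00100100
Gen 12 (rule 110): 01101100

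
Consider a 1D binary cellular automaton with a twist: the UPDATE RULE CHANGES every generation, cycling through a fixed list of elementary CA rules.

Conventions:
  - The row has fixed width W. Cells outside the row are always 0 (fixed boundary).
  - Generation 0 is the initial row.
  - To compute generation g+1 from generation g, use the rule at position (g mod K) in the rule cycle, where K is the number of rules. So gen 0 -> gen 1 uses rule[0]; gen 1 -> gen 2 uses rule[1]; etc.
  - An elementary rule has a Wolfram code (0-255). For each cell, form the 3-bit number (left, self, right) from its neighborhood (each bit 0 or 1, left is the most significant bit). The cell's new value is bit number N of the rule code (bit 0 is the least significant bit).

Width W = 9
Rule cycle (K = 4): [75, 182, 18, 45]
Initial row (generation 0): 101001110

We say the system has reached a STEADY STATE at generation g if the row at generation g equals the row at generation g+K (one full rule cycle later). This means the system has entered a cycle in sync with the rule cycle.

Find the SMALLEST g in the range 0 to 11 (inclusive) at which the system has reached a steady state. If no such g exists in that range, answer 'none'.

Answer: 7

Derivation:
Gen 0: 101001110
Gen 1 (rule 75): 000011010
Gen 2 (rule 182): 000100111
Gen 3 (rule 18): 001011000
Gen 4 (rule 45): 101110011
Gen 5 (rule 75): 001010111
Gen 6 (rule 182): 011111010
Gen 7 (rule 18): 100000001
Gen 8 (rule 45): 101111101
Gen 9 (rule 75): 001000100
Gen 10 (rule 182): 011101110
Gen 11 (rule 18): 100000001
Gen 12 (rule 45): 101111101
Gen 13 (rule 75): 001000100
Gen 14 (rule 182): 011101110
Gen 15 (rule 18): 100000001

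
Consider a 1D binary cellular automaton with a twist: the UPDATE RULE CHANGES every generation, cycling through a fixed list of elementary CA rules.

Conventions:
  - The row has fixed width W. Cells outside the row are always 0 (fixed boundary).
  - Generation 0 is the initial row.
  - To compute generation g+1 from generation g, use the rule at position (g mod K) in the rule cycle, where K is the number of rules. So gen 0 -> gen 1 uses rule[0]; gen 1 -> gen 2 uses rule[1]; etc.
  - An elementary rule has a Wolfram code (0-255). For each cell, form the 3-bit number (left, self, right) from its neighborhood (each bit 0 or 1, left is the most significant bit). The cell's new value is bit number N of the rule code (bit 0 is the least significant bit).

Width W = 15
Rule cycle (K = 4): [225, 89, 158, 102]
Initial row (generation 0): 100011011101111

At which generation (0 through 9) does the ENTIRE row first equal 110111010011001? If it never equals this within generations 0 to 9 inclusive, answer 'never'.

Answer: never

Derivation:
Gen 0: 100011011101111
Gen 1 (rule 225): 001001101110111
Gen 2 (rule 89): 100101101010101
Gen 3 (rule 158): 111101001010101
Gen 4 (rule 102): 000111011111111
Gen 5 (rule 225): 110011101111111
Gen 6 (rule 89): 111010101000001
Gen 7 (rule 158): 110010101100011
Gen 8 (rule 102): 010111110100101
Gen 9 (rule 225): 001011111000010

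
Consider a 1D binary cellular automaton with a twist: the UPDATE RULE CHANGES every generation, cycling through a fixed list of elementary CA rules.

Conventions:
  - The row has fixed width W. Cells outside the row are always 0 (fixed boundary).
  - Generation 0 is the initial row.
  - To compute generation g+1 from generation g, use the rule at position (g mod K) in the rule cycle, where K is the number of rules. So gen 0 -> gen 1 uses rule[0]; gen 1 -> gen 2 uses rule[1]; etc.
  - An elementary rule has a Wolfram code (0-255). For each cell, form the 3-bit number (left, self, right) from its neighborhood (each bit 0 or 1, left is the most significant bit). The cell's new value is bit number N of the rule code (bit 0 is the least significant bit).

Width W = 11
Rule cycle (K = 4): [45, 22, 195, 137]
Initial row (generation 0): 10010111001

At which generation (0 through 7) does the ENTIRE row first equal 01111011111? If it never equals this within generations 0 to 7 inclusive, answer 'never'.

Gen 0: 10010111001
Gen 1 (rule 45): 10011100001
Gen 2 (rule 22): 11100010011
Gen 3 (rule 195): 01101100101
Gen 4 (rule 137): 01001000000
Gen 5 (rule 45): 01001011111
Gen 6 (rule 22): 11111000000
Gen 7 (rule 195): 01111011111

Answer: 7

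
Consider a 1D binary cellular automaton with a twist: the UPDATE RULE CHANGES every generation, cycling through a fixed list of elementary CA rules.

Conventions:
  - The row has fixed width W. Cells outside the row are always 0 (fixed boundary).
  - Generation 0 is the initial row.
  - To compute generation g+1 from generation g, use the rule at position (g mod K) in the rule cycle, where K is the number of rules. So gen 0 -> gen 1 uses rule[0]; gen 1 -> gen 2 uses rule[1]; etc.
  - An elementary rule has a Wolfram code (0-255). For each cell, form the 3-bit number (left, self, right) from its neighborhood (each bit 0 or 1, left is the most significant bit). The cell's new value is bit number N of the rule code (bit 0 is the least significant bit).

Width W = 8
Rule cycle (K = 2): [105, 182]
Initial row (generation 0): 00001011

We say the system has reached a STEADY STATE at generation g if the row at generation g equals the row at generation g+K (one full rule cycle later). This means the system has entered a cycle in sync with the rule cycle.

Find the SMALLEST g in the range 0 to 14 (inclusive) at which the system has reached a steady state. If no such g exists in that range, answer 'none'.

Gen 0: 00001011
Gen 1 (rule 105): 11100111
Gen 2 (rule 182): 01011010
Gen 3 (rule 105): 00111100
Gen 4 (rule 182): 01011010
Gen 5 (rule 105): 00111100
Gen 6 (rule 182): 01011010
Gen 7 (rule 105): 00111100
Gen 8 (rule 182): 01011010
Gen 9 (rule 105): 00111100
Gen 10 (rule 182): 01011010
Gen 11 (rule 105): 00111100
Gen 12 (rule 182): 01011010
Gen 13 (rule 105): 00111100
Gen 14 (rule 182): 01011010
Gen 15 (rule 105): 00111100
Gen 16 (rule 182): 01011010

Answer: 2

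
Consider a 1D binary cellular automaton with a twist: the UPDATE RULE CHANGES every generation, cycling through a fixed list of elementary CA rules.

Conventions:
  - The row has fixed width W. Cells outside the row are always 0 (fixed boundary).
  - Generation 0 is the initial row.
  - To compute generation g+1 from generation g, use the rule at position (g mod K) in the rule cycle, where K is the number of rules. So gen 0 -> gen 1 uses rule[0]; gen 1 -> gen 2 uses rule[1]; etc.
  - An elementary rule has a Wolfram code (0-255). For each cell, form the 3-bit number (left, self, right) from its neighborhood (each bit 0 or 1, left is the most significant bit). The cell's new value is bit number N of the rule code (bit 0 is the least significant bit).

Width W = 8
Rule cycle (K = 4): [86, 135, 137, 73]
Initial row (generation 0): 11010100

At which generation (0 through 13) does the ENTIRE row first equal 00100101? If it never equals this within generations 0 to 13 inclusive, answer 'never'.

Gen 0: 11010100
Gen 1 (rule 86): 01010110
Gen 2 (rule 135): 11010000
Gen 3 (rule 137): 10000111
Gen 4 (rule 73): 00110101
Gen 5 (rule 86): 01010101
Gen 6 (rule 135): 11010101
Gen 7 (rule 137): 10000000
Gen 8 (rule 73): 00111111
Gen 9 (rule 86): 01000001
Gen 10 (rule 135): 11011111
Gen 11 (rule 137): 10011110
Gen 12 (rule 73): 00010010
Gen 13 (rule 86): 00111111

Answer: never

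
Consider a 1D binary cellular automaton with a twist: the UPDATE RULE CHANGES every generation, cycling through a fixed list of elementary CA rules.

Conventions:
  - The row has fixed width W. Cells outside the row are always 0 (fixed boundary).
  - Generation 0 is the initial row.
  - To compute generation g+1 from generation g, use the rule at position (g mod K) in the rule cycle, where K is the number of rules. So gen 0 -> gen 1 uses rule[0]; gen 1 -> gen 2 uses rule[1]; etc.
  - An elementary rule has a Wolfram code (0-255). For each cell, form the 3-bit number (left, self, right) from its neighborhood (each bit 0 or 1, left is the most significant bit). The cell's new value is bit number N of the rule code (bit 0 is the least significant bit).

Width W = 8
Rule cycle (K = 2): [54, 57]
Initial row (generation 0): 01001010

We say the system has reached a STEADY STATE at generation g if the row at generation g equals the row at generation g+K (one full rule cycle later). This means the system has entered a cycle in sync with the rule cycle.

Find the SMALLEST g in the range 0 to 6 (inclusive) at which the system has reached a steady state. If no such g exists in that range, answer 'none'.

Answer: 3

Derivation:
Gen 0: 01001010
Gen 1 (rule 54): 11111111
Gen 2 (rule 57): 10000000
Gen 3 (rule 54): 11000000
Gen 4 (rule 57): 10111111
Gen 5 (rule 54): 11000000
Gen 6 (rule 57): 10111111
Gen 7 (rule 54): 11000000
Gen 8 (rule 57): 10111111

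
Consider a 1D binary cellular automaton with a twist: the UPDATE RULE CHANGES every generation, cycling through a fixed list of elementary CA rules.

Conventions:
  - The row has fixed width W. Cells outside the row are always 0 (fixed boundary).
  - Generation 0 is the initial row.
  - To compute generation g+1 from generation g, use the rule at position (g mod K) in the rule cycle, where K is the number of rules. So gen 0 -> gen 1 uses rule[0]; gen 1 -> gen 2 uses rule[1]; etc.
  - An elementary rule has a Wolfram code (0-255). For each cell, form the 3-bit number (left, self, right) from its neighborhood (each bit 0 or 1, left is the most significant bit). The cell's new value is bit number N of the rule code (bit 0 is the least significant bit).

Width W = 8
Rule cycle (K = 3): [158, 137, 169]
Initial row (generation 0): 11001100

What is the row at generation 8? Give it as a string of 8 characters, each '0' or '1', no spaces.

Gen 0: 11001100
Gen 1 (rule 158): 10111010
Gen 2 (rule 137): 00110000
Gen 3 (rule 169): 10100111
Gen 4 (rule 158): 10111110
Gen 5 (rule 137): 00111100
Gen 6 (rule 169): 10111001
Gen 7 (rule 158): 10110111
Gen 8 (rule 137): 00100110

Answer: 00100110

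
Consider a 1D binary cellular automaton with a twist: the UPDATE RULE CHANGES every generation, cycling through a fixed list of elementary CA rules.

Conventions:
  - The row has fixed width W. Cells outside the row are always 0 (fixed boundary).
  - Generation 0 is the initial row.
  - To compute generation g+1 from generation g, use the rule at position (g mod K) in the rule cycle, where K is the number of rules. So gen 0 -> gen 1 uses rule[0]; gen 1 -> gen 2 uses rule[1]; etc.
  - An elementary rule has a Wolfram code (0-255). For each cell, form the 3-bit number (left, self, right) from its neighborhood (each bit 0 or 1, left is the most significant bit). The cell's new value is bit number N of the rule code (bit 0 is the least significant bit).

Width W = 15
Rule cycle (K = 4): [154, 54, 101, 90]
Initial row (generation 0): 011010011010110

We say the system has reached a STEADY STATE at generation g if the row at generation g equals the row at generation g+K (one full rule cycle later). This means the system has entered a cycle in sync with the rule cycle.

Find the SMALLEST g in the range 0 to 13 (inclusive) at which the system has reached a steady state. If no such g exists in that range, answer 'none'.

Gen 0: 011010011010110
Gen 1 (rule 154): 110001110000101
Gen 2 (rule 54): 001010001001111
Gen 3 (rule 101): 101110101000001
Gen 4 (rule 90): 001010000100010
Gen 5 (rule 154): 010001001010101
Gen 6 (rule 54): 111011111111111
Gen 7 (rule 101): 001100000000001
Gen 8 (rule 90): 011110000000010
Gen 9 (rule 154): 111101000000101
Gen 10 (rule 54): 000011100001111
Gen 11 (rule 101): 111000101100001
Gen 12 (rule 90): 101101001110010
Gen 13 (rule 154): 001000111101101
Gen 14 (rule 54): 011101000010011
Gen 15 (rule 101): 000111011010001
Gen 16 (rule 90): 001101011001010
Gen 17 (rule 154): 011000010110001

Answer: none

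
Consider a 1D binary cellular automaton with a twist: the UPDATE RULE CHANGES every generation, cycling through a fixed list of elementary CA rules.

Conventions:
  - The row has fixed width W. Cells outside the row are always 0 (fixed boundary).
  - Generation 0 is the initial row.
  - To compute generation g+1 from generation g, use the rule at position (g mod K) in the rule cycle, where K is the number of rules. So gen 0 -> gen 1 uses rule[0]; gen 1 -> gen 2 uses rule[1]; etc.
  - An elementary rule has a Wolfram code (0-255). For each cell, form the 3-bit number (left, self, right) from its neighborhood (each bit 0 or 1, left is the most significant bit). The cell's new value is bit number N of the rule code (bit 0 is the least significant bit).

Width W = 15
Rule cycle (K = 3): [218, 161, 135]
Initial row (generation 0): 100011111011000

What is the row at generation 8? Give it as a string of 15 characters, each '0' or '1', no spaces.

Answer: 100111110101010

Derivation:
Gen 0: 100011111011000
Gen 1 (rule 218): 010111111011100
Gen 2 (rule 161): 001011110101001
Gen 3 (rule 135): 111001100101011
Gen 4 (rule 218): 111111111000011
Gen 5 (rule 161): 011111110011000
Gen 6 (rule 135): 101111100100011
Gen 7 (rule 218): 001111111010111
Gen 8 (rule 161): 100111110101010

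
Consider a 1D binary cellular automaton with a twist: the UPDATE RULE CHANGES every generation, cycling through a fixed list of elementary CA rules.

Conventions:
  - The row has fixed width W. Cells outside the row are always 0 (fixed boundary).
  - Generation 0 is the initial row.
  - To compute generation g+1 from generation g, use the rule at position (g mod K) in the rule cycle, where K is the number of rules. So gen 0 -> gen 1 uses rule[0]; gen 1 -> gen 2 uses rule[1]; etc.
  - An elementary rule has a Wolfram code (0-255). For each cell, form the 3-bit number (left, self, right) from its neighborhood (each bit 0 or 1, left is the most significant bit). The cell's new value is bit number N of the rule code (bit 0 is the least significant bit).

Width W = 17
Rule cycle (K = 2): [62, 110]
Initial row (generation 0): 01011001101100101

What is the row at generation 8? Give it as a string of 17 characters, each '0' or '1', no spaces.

Gen 0: 01011001101100101
Gen 1 (rule 62): 11110111011011111
Gen 2 (rule 110): 10011101111110001
Gen 3 (rule 62): 11110011000001011
Gen 4 (rule 110): 10010111000011111
Gen 5 (rule 62): 11111100100110000
Gen 6 (rule 110): 10000101101110000
Gen 7 (rule 62): 11001111011001000
Gen 8 (rule 110): 11011001111011000

Answer: 11011001111011000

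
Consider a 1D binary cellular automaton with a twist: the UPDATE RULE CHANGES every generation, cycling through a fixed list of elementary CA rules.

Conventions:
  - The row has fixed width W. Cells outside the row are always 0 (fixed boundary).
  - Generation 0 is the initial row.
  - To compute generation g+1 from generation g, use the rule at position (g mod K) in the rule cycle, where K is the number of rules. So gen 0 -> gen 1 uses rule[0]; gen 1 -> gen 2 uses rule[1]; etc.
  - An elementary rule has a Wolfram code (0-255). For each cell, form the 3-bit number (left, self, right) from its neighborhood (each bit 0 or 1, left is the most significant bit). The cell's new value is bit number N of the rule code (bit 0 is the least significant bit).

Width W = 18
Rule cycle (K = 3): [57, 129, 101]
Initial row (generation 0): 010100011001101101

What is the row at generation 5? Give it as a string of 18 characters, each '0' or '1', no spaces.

Gen 0: 010100011001101101
Gen 1 (rule 57): 001011010101011010
Gen 2 (rule 129): 100000000000000000
Gen 3 (rule 101): 101111111111111111
Gen 4 (rule 57): 011000000000000000
Gen 5 (rule 129): 000011111111111111

Answer: 000011111111111111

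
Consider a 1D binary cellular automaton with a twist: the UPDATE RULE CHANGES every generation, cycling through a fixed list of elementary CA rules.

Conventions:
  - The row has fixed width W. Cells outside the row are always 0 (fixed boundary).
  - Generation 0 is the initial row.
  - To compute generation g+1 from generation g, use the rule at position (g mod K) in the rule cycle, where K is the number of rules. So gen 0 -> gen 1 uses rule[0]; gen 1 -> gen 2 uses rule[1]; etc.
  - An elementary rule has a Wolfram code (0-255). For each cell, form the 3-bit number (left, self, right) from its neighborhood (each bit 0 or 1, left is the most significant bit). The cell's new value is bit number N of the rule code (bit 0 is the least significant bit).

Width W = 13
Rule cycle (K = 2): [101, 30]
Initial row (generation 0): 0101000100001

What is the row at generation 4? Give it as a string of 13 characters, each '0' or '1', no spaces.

Gen 0: 0101000100001
Gen 1 (rule 101): 0111010101101
Gen 2 (rule 30): 1100010101001
Gen 3 (rule 101): 0101011111001
Gen 4 (rule 30): 1101010000111

Answer: 1101010000111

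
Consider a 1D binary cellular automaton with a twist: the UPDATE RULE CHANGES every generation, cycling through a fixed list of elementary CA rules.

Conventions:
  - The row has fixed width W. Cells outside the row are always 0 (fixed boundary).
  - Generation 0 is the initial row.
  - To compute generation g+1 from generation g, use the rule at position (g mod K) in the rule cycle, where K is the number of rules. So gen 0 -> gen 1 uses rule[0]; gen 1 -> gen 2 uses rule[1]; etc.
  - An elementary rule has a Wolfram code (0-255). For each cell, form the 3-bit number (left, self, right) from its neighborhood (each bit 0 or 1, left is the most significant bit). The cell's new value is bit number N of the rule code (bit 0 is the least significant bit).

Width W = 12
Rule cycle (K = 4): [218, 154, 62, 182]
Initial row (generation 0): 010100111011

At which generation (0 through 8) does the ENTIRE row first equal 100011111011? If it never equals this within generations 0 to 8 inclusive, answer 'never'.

Answer: 1

Derivation:
Gen 0: 010100111011
Gen 1 (rule 218): 100011111011
Gen 2 (rule 154): 010111110010
Gen 3 (rule 62): 111100001111
Gen 4 (rule 182): 011010010110
Gen 5 (rule 218): 111001100111
Gen 6 (rule 154): 110111011110
Gen 7 (rule 62): 101100110001
Gen 8 (rule 182): 110011001011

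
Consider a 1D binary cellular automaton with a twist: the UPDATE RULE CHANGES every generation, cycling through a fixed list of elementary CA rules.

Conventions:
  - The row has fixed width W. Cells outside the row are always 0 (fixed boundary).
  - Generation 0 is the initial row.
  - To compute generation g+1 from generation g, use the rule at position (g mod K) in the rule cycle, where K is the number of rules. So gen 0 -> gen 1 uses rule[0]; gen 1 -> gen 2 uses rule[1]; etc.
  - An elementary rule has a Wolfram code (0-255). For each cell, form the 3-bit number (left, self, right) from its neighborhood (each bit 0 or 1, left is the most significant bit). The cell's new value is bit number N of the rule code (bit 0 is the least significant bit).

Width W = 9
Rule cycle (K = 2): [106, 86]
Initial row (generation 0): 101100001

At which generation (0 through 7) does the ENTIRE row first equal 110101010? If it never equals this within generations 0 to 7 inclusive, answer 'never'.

Gen 0: 101100001
Gen 1 (rule 106): 011100010
Gen 2 (rule 86): 100110111
Gen 3 (rule 106): 001111101
Gen 4 (rule 86): 010000101
Gen 5 (rule 106): 100001010
Gen 6 (rule 86): 110011011
Gen 7 (rule 106): 110111111

Answer: never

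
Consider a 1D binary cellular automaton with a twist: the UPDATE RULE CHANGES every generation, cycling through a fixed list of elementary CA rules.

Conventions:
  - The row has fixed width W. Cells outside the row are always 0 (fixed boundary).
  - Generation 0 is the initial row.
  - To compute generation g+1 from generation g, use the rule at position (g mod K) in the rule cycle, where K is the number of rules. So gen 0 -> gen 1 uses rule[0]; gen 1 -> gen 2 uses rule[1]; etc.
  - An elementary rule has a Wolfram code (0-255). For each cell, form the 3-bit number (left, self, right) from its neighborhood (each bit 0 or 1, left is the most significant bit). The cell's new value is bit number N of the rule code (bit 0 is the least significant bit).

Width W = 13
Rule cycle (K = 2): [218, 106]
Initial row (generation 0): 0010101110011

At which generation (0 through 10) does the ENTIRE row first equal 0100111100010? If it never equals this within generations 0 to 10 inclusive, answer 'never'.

Gen 0: 0010101110011
Gen 1 (rule 218): 0100001111111
Gen 2 (rule 106): 1000011000001
Gen 3 (rule 218): 0100111100010
Gen 4 (rule 106): 1001100100100
Gen 5 (rule 218): 0111111011010
Gen 6 (rule 106): 1100001111100
Gen 7 (rule 218): 1110011111110
Gen 8 (rule 106): 1010110000010
Gen 9 (rule 218): 0000111000101
Gen 10 (rule 106): 0001101001010

Answer: 3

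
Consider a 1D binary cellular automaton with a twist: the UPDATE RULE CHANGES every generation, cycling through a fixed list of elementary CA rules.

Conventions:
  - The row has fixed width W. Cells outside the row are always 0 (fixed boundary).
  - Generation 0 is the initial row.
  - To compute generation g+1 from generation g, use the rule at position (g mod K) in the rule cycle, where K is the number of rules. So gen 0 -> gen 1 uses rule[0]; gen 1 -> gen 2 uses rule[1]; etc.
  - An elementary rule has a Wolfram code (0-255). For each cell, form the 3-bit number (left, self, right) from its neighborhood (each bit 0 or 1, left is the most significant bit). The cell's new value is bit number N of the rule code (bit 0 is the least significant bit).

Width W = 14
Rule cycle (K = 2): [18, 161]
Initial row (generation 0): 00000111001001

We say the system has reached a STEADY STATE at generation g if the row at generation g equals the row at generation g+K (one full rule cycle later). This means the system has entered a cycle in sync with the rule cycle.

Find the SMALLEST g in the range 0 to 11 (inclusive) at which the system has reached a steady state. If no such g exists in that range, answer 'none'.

Answer: none

Derivation:
Gen 0: 00000111001001
Gen 1 (rule 18): 00001000110110
Gen 2 (rule 161): 11100010001000
Gen 3 (rule 18): 00010101010100
Gen 4 (rule 161): 11001010101001
Gen 5 (rule 18): 00110000000110
Gen 6 (rule 161): 10000111110000
Gen 7 (rule 18): 01001000001000
Gen 8 (rule 161): 00000011100011
Gen 9 (rule 18): 00000100010100
Gen 10 (rule 161): 11110001001001
Gen 11 (rule 18): 00001010110110
Gen 12 (rule 161): 11100101001000
Gen 13 (rule 18): 00011000110100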